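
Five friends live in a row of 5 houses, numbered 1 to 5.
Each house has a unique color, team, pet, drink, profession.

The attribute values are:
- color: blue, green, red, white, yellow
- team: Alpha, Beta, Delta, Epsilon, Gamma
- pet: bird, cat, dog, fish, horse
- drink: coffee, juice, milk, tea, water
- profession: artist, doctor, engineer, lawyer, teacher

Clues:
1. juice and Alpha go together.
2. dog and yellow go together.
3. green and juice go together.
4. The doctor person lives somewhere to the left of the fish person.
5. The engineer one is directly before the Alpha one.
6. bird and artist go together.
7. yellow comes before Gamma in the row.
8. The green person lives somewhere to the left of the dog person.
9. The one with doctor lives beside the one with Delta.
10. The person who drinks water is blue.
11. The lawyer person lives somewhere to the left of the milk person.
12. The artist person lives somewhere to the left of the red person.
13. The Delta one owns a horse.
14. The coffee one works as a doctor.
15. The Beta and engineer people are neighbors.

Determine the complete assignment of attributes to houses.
Solution:

House | Color | Team | Pet | Drink | Profession
-----------------------------------------------
  1   | white | Beta | cat | coffee | doctor
  2   | blue | Delta | horse | water | engineer
  3   | green | Alpha | bird | juice | artist
  4   | yellow | Epsilon | dog | tea | lawyer
  5   | red | Gamma | fish | milk | teacher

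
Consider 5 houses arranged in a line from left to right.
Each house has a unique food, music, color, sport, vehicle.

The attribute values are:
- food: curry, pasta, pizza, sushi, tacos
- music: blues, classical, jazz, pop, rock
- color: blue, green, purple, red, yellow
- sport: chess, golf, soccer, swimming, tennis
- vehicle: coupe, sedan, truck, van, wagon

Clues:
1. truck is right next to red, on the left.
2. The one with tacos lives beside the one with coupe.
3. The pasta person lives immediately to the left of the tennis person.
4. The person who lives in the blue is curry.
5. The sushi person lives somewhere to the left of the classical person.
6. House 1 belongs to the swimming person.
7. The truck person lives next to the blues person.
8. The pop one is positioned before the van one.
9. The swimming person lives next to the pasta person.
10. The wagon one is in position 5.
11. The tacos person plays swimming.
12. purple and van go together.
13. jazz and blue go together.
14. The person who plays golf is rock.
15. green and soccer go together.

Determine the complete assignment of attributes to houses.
Solution:

House | Food | Music | Color | Sport | Vehicle
----------------------------------------------
  1   | tacos | pop | yellow | swimming | truck
  2   | pasta | blues | red | chess | coupe
  3   | curry | jazz | blue | tennis | sedan
  4   | sushi | rock | purple | golf | van
  5   | pizza | classical | green | soccer | wagon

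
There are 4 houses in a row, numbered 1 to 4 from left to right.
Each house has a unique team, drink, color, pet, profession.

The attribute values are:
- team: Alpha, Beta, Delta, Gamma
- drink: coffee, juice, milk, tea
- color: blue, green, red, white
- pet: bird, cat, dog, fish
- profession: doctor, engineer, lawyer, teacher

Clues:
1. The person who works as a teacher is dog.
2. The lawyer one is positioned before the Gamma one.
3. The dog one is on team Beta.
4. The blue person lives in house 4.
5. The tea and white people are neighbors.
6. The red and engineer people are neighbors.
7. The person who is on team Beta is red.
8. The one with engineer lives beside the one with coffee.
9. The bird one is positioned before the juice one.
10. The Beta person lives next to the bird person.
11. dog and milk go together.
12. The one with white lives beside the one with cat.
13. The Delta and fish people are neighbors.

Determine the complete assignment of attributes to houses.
Solution:

House | Team | Drink | Color | Pet | Profession
-----------------------------------------------
  1   | Beta | milk | red | dog | teacher
  2   | Delta | tea | green | bird | engineer
  3   | Alpha | coffee | white | fish | lawyer
  4   | Gamma | juice | blue | cat | doctor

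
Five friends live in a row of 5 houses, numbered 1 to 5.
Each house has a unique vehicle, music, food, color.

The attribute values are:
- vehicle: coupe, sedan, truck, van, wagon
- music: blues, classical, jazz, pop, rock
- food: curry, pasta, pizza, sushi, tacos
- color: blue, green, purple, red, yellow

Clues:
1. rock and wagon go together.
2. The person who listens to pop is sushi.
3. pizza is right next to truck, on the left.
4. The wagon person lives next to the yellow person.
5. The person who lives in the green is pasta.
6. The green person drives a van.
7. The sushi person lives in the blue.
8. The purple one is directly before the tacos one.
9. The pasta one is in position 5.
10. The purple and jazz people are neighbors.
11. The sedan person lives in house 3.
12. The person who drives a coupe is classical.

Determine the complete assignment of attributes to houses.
Solution:

House | Vehicle | Music | Food | Color
--------------------------------------
  1   | wagon | rock | pizza | purple
  2   | truck | jazz | tacos | yellow
  3   | sedan | pop | sushi | blue
  4   | coupe | classical | curry | red
  5   | van | blues | pasta | green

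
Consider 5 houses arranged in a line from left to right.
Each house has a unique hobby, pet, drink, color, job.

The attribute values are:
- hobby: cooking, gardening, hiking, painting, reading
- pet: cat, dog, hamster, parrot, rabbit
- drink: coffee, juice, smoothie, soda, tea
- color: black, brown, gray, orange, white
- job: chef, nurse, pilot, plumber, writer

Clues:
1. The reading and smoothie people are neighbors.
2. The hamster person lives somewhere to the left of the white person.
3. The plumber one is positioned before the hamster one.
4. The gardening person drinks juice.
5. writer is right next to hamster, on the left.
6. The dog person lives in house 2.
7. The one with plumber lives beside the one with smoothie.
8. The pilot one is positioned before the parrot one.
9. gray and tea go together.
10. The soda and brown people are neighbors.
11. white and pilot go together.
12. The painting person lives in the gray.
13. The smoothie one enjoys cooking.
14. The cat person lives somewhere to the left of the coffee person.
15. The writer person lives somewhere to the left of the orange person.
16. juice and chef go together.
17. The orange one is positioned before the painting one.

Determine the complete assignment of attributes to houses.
Solution:

House | Hobby | Pet | Drink | Color | Job
-----------------------------------------
  1   | reading | cat | soda | black | plumber
  2   | cooking | dog | smoothie | brown | writer
  3   | gardening | hamster | juice | orange | chef
  4   | hiking | rabbit | coffee | white | pilot
  5   | painting | parrot | tea | gray | nurse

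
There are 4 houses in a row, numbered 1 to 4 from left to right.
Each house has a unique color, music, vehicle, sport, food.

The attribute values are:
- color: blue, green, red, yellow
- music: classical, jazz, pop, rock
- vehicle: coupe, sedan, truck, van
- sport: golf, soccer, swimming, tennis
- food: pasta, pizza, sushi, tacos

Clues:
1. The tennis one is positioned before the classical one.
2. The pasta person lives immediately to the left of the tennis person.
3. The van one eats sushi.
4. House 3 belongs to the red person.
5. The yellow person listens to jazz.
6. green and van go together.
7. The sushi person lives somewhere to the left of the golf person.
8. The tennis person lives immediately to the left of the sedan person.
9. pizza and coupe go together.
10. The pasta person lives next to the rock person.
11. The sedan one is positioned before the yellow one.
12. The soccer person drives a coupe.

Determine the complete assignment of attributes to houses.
Solution:

House | Color | Music | Vehicle | Sport | Food
----------------------------------------------
  1   | blue | pop | truck | swimming | pasta
  2   | green | rock | van | tennis | sushi
  3   | red | classical | sedan | golf | tacos
  4   | yellow | jazz | coupe | soccer | pizza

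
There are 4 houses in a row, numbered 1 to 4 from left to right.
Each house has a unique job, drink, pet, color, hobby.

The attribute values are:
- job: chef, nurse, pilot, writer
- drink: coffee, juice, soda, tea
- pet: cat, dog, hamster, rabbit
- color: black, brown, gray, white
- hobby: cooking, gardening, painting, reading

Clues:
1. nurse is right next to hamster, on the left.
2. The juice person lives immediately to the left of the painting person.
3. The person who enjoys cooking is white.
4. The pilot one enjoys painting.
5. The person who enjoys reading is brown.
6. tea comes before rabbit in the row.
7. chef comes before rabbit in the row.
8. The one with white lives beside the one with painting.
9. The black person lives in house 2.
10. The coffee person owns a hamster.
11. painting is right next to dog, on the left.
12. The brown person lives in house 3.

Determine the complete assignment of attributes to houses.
Solution:

House | Job | Drink | Pet | Color | Hobby
-----------------------------------------
  1   | nurse | juice | cat | white | cooking
  2   | pilot | coffee | hamster | black | painting
  3   | chef | tea | dog | brown | reading
  4   | writer | soda | rabbit | gray | gardening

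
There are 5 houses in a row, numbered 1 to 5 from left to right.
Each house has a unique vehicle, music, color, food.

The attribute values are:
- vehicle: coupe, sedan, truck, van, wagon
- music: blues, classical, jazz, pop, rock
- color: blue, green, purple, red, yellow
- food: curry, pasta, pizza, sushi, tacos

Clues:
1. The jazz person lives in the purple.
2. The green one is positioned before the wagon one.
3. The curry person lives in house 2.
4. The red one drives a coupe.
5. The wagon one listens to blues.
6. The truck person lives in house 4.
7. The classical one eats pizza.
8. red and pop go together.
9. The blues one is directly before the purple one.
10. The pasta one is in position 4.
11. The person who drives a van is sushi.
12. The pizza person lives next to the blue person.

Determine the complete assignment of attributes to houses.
Solution:

House | Vehicle | Music | Color | Food
--------------------------------------
  1   | sedan | classical | green | pizza
  2   | wagon | blues | blue | curry
  3   | van | jazz | purple | sushi
  4   | truck | rock | yellow | pasta
  5   | coupe | pop | red | tacos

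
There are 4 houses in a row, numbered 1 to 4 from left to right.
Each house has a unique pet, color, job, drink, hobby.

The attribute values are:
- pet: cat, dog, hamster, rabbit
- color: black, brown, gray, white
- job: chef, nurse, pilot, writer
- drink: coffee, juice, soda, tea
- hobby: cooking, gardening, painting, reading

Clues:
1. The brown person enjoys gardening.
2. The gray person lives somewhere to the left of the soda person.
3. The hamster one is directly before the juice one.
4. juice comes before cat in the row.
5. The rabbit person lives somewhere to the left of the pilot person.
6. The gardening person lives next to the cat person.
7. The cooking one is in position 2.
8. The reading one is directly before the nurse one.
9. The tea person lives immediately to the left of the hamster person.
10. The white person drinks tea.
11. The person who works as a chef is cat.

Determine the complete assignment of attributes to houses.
Solution:

House | Pet | Color | Job | Drink | Hobby
-----------------------------------------
  1   | rabbit | white | writer | tea | reading
  2   | hamster | gray | nurse | coffee | cooking
  3   | dog | brown | pilot | juice | gardening
  4   | cat | black | chef | soda | painting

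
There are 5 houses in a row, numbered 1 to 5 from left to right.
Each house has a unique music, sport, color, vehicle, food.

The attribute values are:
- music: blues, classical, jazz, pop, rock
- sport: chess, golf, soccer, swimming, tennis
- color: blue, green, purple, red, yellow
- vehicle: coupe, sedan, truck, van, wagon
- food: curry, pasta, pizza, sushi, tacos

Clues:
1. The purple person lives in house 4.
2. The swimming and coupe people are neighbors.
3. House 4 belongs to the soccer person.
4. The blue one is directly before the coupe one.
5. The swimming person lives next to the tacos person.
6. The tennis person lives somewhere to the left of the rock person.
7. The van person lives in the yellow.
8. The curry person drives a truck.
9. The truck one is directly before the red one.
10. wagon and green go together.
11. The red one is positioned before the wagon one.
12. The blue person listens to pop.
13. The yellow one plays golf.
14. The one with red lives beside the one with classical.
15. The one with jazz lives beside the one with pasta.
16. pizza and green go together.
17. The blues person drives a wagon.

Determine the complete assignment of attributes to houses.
Solution:

House | Music | Sport | Color | Vehicle | Food
----------------------------------------------
  1   | pop | swimming | blue | truck | curry
  2   | jazz | tennis | red | coupe | tacos
  3   | classical | golf | yellow | van | pasta
  4   | rock | soccer | purple | sedan | sushi
  5   | blues | chess | green | wagon | pizza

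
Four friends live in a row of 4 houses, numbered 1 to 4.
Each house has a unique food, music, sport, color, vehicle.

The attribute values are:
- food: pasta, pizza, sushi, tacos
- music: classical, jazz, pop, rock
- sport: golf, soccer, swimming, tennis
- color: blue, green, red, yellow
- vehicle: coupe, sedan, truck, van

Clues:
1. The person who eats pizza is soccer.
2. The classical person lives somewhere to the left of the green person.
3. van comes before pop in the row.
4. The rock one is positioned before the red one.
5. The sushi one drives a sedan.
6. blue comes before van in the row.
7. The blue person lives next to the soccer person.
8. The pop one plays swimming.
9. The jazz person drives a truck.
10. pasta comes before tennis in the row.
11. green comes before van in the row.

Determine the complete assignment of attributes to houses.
Solution:

House | Food | Music | Sport | Color | Vehicle
----------------------------------------------
  1   | pasta | classical | golf | blue | coupe
  2   | pizza | jazz | soccer | green | truck
  3   | tacos | rock | tennis | yellow | van
  4   | sushi | pop | swimming | red | sedan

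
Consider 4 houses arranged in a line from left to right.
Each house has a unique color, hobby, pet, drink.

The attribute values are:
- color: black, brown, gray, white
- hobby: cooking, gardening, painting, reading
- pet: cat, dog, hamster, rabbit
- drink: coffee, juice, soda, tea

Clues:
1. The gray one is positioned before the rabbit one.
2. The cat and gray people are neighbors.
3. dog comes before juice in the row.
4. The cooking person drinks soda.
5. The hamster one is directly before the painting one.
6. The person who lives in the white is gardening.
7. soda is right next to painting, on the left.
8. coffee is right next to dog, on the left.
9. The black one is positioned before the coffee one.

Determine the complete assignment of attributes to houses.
Solution:

House | Color | Hobby | Pet | Drink
-----------------------------------
  1   | black | cooking | hamster | soda
  2   | brown | painting | cat | coffee
  3   | gray | reading | dog | tea
  4   | white | gardening | rabbit | juice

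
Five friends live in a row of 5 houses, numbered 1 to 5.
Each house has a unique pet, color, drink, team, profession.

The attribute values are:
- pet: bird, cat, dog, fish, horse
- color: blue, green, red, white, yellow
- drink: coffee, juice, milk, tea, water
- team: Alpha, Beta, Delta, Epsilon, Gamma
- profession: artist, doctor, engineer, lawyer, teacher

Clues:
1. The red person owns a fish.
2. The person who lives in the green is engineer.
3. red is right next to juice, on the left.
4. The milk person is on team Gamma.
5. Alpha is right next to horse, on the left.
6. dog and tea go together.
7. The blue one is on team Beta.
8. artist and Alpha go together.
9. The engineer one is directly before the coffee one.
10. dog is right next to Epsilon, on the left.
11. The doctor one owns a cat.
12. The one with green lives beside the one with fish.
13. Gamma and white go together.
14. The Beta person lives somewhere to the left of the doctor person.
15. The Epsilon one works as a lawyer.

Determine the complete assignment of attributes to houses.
Solution:

House | Pet | Color | Drink | Team | Profession
-----------------------------------------------
  1   | dog | green | tea | Delta | engineer
  2   | fish | red | coffee | Epsilon | lawyer
  3   | bird | yellow | juice | Alpha | artist
  4   | horse | blue | water | Beta | teacher
  5   | cat | white | milk | Gamma | doctor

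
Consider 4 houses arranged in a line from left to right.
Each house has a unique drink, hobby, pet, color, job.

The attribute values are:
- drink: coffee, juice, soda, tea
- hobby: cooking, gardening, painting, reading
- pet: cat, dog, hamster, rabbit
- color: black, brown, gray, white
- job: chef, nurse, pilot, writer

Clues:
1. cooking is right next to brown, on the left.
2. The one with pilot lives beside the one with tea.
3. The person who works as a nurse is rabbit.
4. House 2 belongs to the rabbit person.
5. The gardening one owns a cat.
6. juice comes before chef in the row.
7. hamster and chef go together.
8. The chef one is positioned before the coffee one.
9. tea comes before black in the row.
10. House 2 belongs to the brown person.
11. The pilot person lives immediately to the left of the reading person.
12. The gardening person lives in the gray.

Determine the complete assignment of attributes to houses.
Solution:

House | Drink | Hobby | Pet | Color | Job
-----------------------------------------
  1   | juice | cooking | dog | white | pilot
  2   | tea | reading | rabbit | brown | nurse
  3   | soda | painting | hamster | black | chef
  4   | coffee | gardening | cat | gray | writer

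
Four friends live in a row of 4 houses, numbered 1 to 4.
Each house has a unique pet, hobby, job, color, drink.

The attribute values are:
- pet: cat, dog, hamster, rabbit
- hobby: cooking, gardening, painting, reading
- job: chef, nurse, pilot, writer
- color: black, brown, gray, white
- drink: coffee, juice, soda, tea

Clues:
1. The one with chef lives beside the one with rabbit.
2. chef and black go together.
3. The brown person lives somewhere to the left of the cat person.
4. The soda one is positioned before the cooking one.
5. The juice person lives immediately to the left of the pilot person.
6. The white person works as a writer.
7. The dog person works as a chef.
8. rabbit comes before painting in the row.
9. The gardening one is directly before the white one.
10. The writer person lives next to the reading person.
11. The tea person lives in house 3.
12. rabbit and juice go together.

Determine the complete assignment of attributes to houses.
Solution:

House | Pet | Hobby | Job | Color | Drink
-----------------------------------------
  1   | dog | gardening | chef | black | soda
  2   | rabbit | cooking | writer | white | juice
  3   | hamster | reading | pilot | brown | tea
  4   | cat | painting | nurse | gray | coffee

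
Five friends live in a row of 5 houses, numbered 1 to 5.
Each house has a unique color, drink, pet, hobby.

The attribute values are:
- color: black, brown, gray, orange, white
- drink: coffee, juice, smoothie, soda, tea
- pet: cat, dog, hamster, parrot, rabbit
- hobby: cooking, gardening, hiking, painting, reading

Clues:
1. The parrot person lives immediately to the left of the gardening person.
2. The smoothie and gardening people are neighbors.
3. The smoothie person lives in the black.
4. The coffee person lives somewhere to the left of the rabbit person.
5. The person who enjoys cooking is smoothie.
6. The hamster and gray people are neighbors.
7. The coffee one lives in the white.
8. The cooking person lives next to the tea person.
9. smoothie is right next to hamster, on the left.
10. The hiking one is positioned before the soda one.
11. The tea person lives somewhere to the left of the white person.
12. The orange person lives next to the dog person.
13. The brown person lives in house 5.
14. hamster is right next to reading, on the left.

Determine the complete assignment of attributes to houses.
Solution:

House | Color | Drink | Pet | Hobby
-----------------------------------
  1   | black | smoothie | parrot | cooking
  2   | orange | tea | hamster | gardening
  3   | gray | juice | dog | reading
  4   | white | coffee | cat | hiking
  5   | brown | soda | rabbit | painting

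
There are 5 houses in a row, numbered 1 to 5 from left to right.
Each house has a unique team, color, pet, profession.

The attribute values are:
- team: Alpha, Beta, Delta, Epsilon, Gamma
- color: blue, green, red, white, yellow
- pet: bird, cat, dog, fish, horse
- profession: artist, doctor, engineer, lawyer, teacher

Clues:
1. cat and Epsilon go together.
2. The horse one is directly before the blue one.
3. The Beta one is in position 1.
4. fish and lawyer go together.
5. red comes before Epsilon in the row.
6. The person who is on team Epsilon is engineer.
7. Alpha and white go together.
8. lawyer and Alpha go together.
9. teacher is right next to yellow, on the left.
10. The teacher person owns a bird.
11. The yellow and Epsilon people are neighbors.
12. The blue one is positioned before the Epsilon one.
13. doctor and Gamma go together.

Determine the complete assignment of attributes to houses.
Solution:

House | Team | Color | Pet | Profession
---------------------------------------
  1   | Beta | red | horse | artist
  2   | Delta | blue | bird | teacher
  3   | Gamma | yellow | dog | doctor
  4   | Epsilon | green | cat | engineer
  5   | Alpha | white | fish | lawyer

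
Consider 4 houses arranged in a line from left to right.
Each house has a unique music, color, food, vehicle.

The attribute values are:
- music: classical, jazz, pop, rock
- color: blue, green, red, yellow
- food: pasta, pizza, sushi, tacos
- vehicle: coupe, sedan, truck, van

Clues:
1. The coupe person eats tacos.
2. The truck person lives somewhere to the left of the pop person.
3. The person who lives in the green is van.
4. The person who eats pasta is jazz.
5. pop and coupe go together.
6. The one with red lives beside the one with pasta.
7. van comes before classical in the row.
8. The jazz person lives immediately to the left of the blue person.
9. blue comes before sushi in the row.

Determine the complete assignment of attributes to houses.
Solution:

House | Music | Color | Food | Vehicle
--------------------------------------
  1   | rock | red | pizza | truck
  2   | jazz | green | pasta | van
  3   | pop | blue | tacos | coupe
  4   | classical | yellow | sushi | sedan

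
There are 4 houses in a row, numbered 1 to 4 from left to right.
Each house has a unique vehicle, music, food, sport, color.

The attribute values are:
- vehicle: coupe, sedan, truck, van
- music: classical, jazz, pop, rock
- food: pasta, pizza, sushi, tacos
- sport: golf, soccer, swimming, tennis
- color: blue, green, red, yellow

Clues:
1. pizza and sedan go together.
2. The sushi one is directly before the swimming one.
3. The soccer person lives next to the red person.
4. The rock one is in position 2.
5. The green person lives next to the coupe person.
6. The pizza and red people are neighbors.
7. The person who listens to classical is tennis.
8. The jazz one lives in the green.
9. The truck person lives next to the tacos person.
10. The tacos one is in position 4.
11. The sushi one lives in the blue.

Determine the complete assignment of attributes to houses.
Solution:

House | Vehicle | Music | Food | Sport | Color
----------------------------------------------
  1   | sedan | jazz | pizza | soccer | green
  2   | coupe | rock | pasta | golf | red
  3   | truck | classical | sushi | tennis | blue
  4   | van | pop | tacos | swimming | yellow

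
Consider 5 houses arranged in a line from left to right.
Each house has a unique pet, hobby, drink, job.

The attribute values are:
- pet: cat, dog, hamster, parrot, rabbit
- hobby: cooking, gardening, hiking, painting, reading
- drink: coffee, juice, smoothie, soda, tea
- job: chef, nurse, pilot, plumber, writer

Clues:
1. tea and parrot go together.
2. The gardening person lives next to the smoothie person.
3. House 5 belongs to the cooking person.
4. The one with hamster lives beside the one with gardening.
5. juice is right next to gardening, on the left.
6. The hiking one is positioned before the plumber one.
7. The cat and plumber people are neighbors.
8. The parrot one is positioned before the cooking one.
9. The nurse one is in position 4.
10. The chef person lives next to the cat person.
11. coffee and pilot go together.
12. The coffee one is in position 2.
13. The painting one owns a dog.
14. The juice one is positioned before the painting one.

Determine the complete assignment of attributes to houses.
Solution:

House | Pet | Hobby | Drink | Job
---------------------------------
  1   | hamster | hiking | juice | chef
  2   | cat | gardening | coffee | pilot
  3   | dog | painting | smoothie | plumber
  4   | parrot | reading | tea | nurse
  5   | rabbit | cooking | soda | writer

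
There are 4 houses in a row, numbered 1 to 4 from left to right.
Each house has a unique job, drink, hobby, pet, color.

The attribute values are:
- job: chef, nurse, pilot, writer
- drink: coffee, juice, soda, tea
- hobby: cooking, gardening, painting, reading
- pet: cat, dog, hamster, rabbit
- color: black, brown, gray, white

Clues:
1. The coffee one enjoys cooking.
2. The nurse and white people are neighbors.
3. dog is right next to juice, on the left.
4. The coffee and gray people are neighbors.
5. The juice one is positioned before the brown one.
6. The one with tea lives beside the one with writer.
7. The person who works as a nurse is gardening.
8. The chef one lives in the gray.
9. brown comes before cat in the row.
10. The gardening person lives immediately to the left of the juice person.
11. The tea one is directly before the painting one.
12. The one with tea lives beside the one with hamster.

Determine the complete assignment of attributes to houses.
Solution:

House | Job | Drink | Hobby | Pet | Color
-----------------------------------------
  1   | nurse | tea | gardening | dog | black
  2   | writer | juice | painting | hamster | white
  3   | pilot | coffee | cooking | rabbit | brown
  4   | chef | soda | reading | cat | gray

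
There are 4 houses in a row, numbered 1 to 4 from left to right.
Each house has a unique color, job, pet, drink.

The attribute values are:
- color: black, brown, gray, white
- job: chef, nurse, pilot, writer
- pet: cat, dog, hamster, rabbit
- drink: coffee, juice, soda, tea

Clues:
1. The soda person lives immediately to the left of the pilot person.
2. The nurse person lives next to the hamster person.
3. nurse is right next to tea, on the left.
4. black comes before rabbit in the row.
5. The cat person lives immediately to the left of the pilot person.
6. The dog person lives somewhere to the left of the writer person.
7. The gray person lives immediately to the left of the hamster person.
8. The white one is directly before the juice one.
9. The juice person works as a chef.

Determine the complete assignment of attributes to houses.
Solution:

House | Color | Job | Pet | Drink
---------------------------------
  1   | gray | nurse | cat | soda
  2   | white | pilot | hamster | tea
  3   | black | chef | dog | juice
  4   | brown | writer | rabbit | coffee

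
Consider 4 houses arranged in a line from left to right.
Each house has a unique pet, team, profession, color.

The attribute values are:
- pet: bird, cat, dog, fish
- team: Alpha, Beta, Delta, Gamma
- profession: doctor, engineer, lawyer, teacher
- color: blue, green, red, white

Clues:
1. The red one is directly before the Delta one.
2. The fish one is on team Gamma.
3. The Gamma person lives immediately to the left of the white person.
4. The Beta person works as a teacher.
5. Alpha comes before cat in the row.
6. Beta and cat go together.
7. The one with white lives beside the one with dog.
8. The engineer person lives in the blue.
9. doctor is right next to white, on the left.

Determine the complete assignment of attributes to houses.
Solution:

House | Pet | Team | Profession | Color
---------------------------------------
  1   | fish | Gamma | doctor | red
  2   | bird | Delta | lawyer | white
  3   | dog | Alpha | engineer | blue
  4   | cat | Beta | teacher | green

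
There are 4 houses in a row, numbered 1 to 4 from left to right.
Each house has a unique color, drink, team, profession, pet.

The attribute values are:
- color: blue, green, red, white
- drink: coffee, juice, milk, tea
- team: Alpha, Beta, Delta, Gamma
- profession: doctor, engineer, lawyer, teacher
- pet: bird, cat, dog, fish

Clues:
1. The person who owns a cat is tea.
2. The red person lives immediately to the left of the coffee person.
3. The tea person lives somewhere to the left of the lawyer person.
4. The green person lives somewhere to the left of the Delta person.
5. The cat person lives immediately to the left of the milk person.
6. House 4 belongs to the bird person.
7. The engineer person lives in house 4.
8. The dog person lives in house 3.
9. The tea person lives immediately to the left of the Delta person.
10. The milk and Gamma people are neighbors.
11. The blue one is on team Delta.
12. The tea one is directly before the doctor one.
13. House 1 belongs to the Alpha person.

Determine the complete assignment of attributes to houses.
Solution:

House | Color | Drink | Team | Profession | Pet
-----------------------------------------------
  1   | green | tea | Alpha | teacher | cat
  2   | blue | milk | Delta | doctor | fish
  3   | red | juice | Gamma | lawyer | dog
  4   | white | coffee | Beta | engineer | bird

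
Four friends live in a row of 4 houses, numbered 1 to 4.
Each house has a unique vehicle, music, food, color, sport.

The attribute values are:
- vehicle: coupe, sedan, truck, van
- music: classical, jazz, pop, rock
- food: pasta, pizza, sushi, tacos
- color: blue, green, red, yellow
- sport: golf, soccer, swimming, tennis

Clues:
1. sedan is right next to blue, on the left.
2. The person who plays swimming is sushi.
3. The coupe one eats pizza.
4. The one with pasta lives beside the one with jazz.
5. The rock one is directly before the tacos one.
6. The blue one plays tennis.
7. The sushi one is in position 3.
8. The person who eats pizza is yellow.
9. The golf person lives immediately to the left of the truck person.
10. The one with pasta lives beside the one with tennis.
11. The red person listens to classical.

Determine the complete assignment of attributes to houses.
Solution:

House | Vehicle | Music | Food | Color | Sport
----------------------------------------------
  1   | sedan | rock | pasta | green | golf
  2   | truck | jazz | tacos | blue | tennis
  3   | van | classical | sushi | red | swimming
  4   | coupe | pop | pizza | yellow | soccer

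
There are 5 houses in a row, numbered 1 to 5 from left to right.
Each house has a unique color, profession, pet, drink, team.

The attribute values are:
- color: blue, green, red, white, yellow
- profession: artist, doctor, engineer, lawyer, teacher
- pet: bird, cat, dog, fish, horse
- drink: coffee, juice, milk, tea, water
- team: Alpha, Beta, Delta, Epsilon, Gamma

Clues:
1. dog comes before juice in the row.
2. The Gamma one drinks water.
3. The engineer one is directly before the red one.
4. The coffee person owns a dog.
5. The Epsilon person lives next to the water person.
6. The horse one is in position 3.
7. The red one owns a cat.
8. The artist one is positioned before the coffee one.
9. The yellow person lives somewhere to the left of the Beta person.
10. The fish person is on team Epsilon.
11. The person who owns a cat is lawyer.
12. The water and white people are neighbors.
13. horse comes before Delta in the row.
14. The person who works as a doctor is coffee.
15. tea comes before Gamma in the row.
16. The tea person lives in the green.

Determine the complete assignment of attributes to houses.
Solution:

House | Color | Profession | Pet | Drink | Team
-----------------------------------------------
  1   | green | engineer | fish | tea | Epsilon
  2   | red | lawyer | cat | water | Gamma
  3   | white | artist | horse | milk | Alpha
  4   | yellow | doctor | dog | coffee | Delta
  5   | blue | teacher | bird | juice | Beta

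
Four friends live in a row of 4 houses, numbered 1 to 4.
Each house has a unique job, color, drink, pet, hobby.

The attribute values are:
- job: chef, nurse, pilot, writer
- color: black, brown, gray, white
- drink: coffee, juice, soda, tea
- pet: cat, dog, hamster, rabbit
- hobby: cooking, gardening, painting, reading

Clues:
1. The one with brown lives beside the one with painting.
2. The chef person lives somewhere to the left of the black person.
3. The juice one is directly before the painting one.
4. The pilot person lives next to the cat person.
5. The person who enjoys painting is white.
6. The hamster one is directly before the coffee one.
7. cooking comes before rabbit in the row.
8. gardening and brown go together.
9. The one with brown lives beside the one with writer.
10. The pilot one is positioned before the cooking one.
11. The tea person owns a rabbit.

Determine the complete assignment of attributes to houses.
Solution:

House | Job | Color | Drink | Pet | Hobby
-----------------------------------------
  1   | pilot | brown | juice | hamster | gardening
  2   | writer | white | coffee | cat | painting
  3   | chef | gray | soda | dog | cooking
  4   | nurse | black | tea | rabbit | reading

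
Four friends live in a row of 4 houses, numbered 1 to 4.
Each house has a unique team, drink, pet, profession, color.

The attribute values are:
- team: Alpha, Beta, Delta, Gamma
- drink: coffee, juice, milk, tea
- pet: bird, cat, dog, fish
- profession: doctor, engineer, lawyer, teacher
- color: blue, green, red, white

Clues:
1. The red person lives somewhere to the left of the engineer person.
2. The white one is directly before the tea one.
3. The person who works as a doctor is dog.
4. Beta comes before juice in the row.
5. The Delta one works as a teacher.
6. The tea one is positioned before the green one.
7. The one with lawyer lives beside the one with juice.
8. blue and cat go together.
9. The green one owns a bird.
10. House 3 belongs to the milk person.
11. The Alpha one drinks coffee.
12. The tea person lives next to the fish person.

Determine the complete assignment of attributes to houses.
Solution:

House | Team | Drink | Pet | Profession | Color
-----------------------------------------------
  1   | Alpha | coffee | dog | doctor | white
  2   | Delta | tea | cat | teacher | blue
  3   | Beta | milk | fish | lawyer | red
  4   | Gamma | juice | bird | engineer | green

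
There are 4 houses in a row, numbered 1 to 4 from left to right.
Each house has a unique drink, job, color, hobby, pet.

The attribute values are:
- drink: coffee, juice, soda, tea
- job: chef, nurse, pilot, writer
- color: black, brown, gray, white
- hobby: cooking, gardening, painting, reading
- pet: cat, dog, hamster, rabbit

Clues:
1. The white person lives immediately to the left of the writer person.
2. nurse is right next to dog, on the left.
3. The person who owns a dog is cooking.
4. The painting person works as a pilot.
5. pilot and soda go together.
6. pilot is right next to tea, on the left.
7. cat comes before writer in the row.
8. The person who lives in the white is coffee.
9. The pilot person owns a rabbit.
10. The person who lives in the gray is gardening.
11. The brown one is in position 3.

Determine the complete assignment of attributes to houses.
Solution:

House | Drink | Job | Color | Hobby | Pet
-----------------------------------------
  1   | coffee | nurse | white | reading | cat
  2   | juice | writer | black | cooking | dog
  3   | soda | pilot | brown | painting | rabbit
  4   | tea | chef | gray | gardening | hamster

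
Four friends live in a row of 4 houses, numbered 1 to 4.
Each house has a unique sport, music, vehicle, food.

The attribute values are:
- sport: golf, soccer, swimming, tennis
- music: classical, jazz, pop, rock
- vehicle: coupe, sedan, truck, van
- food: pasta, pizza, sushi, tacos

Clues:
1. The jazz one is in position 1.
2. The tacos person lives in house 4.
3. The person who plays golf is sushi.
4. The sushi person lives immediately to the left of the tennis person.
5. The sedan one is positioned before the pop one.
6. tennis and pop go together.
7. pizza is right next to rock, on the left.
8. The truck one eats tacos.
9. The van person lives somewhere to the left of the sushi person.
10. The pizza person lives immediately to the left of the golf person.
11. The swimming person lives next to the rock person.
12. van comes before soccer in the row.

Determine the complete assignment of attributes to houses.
Solution:

House | Sport | Music | Vehicle | Food
--------------------------------------
  1   | swimming | jazz | van | pizza
  2   | golf | rock | sedan | sushi
  3   | tennis | pop | coupe | pasta
  4   | soccer | classical | truck | tacos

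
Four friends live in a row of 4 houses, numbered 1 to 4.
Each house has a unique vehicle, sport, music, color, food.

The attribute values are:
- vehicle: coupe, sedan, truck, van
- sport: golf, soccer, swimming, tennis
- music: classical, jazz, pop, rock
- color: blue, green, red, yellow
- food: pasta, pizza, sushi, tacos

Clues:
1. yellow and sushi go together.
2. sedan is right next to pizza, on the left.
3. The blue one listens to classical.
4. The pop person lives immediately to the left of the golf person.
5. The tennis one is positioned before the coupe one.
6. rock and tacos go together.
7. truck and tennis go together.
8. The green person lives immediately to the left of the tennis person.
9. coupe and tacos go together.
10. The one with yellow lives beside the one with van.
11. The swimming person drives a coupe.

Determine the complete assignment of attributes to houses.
Solution:

House | Vehicle | Sport | Music | Color | Food
----------------------------------------------
  1   | sedan | soccer | pop | yellow | sushi
  2   | van | golf | jazz | green | pizza
  3   | truck | tennis | classical | blue | pasta
  4   | coupe | swimming | rock | red | tacos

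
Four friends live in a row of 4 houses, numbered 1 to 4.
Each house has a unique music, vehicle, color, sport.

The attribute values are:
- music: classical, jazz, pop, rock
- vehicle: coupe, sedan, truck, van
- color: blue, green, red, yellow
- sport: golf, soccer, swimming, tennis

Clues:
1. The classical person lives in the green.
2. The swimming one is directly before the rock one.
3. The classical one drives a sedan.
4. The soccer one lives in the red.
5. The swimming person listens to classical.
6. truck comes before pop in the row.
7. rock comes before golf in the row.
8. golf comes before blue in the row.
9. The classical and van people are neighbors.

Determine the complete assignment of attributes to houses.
Solution:

House | Music | Vehicle | Color | Sport
---------------------------------------
  1   | classical | sedan | green | swimming
  2   | rock | van | red | soccer
  3   | jazz | truck | yellow | golf
  4   | pop | coupe | blue | tennis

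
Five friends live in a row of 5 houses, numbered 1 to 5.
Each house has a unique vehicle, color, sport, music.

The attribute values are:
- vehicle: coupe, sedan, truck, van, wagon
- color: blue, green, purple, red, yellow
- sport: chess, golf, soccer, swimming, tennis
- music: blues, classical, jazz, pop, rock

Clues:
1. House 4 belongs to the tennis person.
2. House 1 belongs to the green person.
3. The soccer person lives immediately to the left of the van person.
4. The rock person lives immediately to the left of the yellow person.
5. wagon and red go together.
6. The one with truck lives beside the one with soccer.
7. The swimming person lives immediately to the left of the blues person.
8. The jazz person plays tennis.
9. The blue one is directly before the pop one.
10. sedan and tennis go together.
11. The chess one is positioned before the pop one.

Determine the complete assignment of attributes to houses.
Solution:

House | Vehicle | Color | Sport | Music
---------------------------------------
  1   | truck | green | swimming | rock
  2   | coupe | yellow | soccer | blues
  3   | van | purple | chess | classical
  4   | sedan | blue | tennis | jazz
  5   | wagon | red | golf | pop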